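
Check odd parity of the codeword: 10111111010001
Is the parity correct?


Number of 1s: 9

Yes, parity is correct (9 ones)


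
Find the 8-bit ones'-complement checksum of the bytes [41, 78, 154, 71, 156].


Sum = 500 mod 256 = 244
Complement = 11

11


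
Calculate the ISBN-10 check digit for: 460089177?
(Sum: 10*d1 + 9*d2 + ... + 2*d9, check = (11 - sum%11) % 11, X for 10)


Weighted sum: 226
226 mod 11 = 6

Check digit: 5


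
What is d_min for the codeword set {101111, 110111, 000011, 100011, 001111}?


Comparing all pairs, minimum distance: 1
Can detect 0 errors, correct 0 errors

1


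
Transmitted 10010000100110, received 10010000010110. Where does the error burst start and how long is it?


XOR: 00000000110000

Burst at position 8, length 2


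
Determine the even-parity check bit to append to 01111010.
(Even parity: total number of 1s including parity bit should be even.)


Number of 1s in data: 5
Parity bit: 1

1


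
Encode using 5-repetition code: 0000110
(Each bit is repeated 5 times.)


Each bit -> 5 copies

00000000000000000000111111111100000


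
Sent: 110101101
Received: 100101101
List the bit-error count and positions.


XOR: 010000000

1 error(s) at position(s): 1


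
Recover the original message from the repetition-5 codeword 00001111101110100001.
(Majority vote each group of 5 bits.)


Groups: 00001, 11110, 11101, 00001
Majority votes: 0110

0110


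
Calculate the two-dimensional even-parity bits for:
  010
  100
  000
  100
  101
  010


Row parities: 110101
Column parities: 101

Row P: 110101, Col P: 101, Corner: 0


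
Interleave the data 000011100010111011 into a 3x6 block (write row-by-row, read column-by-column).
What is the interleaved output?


Matrix:
  000011
  100010
  111011
Read columns: 011001001000111101

011001001000111101


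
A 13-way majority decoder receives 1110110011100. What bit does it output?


Ones: 8 out of 13
Threshold: 7

1 (8/13 voted 1)


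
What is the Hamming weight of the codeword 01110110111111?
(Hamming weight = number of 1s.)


Counting 1s in 01110110111111

11


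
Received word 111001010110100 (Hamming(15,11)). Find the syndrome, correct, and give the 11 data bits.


Syndrome = 2: error at position 2

Data: 10100110100 (corrected bit 2)


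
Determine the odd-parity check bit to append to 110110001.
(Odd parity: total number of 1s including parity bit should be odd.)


Number of 1s in data: 5
Parity bit: 0

0


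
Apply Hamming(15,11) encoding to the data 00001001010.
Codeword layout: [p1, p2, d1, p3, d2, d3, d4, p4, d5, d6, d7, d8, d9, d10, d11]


Parity bits: p1=1, p2=1, p3=0, p4=1

110000011001010


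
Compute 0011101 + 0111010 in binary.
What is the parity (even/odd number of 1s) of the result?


0011101 = 29
0111010 = 58
Sum = 87 = 1010111
1s count = 5

odd parity (5 ones in 1010111)


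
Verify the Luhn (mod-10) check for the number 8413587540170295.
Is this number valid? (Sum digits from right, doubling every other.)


Luhn sum = 68
68 mod 10 = 8

Invalid (Luhn sum mod 10 = 8)


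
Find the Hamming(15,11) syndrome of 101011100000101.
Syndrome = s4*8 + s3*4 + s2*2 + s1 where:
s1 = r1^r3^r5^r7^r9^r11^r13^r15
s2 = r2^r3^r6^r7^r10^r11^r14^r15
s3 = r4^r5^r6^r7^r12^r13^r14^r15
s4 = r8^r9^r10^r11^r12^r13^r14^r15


s1=0, s2=0, s3=1, s4=0

Syndrome = 4 (error at position 4)


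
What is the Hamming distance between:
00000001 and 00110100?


XOR: 00110101
Count of 1s: 4

4


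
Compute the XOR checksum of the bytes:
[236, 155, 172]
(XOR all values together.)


XOR chain: 236 ^ 155 ^ 172 = 219

219


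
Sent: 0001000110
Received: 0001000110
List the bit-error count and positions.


XOR: 0000000000

0 errors (received matches sent)


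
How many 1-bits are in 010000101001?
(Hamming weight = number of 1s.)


Counting 1s in 010000101001

4


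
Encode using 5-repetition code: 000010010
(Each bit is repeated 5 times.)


Each bit -> 5 copies

000000000000000000001111100000000001111100000


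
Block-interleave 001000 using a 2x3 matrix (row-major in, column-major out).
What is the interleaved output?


Matrix:
  001
  000
Read columns: 000010

000010


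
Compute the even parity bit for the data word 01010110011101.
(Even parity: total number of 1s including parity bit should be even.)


Number of 1s in data: 8
Parity bit: 0

0


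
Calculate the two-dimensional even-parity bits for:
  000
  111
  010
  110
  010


Row parities: 01101
Column parities: 001

Row P: 01101, Col P: 001, Corner: 1


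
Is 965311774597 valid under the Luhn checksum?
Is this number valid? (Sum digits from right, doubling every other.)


Luhn sum = 63
63 mod 10 = 3

Invalid (Luhn sum mod 10 = 3)


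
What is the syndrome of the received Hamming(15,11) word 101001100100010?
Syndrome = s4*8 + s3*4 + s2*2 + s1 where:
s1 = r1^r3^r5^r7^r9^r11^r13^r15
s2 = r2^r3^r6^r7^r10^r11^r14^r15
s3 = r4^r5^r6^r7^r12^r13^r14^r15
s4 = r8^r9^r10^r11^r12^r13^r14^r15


s1=1, s2=1, s3=1, s4=0

Syndrome = 7 (error at position 7)


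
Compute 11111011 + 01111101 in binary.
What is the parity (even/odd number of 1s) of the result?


11111011 = 251
01111101 = 125
Sum = 376 = 101111000
1s count = 5

odd parity (5 ones in 101111000)


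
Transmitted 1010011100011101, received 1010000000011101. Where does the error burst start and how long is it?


XOR: 0000011100000000

Burst at position 5, length 3


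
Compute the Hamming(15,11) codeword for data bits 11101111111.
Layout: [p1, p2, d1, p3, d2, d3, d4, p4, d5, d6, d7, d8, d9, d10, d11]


Parity bits: p1=0, p2=0, p3=0, p4=1

001011011111111


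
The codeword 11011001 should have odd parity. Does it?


Number of 1s: 5

Yes, parity is correct (5 ones)


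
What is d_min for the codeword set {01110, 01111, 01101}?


Comparing all pairs, minimum distance: 1
Can detect 0 errors, correct 0 errors

1


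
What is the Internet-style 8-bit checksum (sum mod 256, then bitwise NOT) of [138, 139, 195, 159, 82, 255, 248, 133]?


Sum = 1349 mod 256 = 69
Complement = 186

186


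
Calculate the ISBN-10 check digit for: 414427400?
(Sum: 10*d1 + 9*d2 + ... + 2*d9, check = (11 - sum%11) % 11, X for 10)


Weighted sum: 172
172 mod 11 = 7

Check digit: 4


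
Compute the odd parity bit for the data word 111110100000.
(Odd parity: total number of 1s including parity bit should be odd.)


Number of 1s in data: 6
Parity bit: 1

1


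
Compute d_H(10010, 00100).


XOR: 10110
Count of 1s: 3

3


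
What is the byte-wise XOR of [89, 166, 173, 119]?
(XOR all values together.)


XOR chain: 89 ^ 166 ^ 173 ^ 119 = 37

37


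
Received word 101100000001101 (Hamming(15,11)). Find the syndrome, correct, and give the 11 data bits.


Syndrome = 8: error at position 8

Data: 10000001101 (corrected bit 8)


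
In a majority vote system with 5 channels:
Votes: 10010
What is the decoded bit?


Ones: 2 out of 5
Threshold: 3

0 (2/5 voted 1)


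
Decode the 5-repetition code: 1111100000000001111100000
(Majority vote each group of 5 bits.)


Groups: 11111, 00000, 00000, 11111, 00000
Majority votes: 10010

10010


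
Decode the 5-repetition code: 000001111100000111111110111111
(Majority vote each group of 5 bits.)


Groups: 00000, 11111, 00000, 11111, 11101, 11111
Majority votes: 010111

010111


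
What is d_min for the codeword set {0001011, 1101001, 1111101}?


Comparing all pairs, minimum distance: 2
Can detect 1 errors, correct 0 errors

2


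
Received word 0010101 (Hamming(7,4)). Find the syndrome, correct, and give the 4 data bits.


Syndrome = 1: error at position 1

Data: 1101 (corrected bit 1)


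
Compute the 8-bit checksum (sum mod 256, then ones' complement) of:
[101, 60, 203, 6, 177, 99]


Sum = 646 mod 256 = 134
Complement = 121

121


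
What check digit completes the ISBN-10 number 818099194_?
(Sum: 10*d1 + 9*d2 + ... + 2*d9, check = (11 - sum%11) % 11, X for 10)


Weighted sum: 291
291 mod 11 = 5

Check digit: 6


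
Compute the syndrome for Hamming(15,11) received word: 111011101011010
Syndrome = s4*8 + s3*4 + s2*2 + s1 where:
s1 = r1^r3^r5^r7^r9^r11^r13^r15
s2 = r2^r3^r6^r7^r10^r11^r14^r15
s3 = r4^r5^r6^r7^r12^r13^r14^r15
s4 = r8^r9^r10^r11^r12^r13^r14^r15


s1=0, s2=0, s3=1, s4=0

Syndrome = 4 (error at position 4)


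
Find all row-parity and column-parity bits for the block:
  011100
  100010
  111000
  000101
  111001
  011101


Row parities: 101000
Column parities: 100111

Row P: 101000, Col P: 100111, Corner: 0


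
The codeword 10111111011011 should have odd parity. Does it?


Number of 1s: 11

Yes, parity is correct (11 ones)


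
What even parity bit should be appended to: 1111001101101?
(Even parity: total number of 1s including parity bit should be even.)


Number of 1s in data: 9
Parity bit: 1

1


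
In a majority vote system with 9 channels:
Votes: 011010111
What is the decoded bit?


Ones: 6 out of 9
Threshold: 5

1 (6/9 voted 1)


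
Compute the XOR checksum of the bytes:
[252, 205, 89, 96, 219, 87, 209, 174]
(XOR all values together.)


XOR chain: 252 ^ 205 ^ 89 ^ 96 ^ 219 ^ 87 ^ 209 ^ 174 = 251

251


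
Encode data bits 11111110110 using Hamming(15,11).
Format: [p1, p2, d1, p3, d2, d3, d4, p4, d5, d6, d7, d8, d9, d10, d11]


Parity bits: p1=0, p2=0, p3=1, p4=1

001111111110110


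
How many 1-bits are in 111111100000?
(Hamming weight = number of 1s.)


Counting 1s in 111111100000

7


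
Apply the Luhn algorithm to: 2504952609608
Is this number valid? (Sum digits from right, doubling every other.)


Luhn sum = 49
49 mod 10 = 9

Invalid (Luhn sum mod 10 = 9)


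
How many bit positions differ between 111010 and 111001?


XOR: 000011
Count of 1s: 2

2


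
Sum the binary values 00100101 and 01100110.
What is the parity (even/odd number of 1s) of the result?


00100101 = 37
01100110 = 102
Sum = 139 = 10001011
1s count = 4

even parity (4 ones in 10001011)


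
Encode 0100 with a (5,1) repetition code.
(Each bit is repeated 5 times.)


Each bit -> 5 copies

00000111110000000000


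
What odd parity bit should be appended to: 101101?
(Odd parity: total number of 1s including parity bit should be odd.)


Number of 1s in data: 4
Parity bit: 1

1


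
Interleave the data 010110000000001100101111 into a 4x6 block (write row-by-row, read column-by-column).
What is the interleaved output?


Matrix:
  010110
  000000
  001100
  101111
Read columns: 000110000011101110010001

000110000011101110010001


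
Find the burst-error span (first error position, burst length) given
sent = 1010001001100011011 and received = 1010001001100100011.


XOR: 0000000000000111000

Burst at position 13, length 3


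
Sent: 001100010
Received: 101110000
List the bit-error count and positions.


XOR: 100010010

3 error(s) at position(s): 0, 4, 7


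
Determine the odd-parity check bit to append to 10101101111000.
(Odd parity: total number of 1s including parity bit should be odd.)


Number of 1s in data: 8
Parity bit: 1

1


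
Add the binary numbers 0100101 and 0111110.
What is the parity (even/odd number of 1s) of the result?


0100101 = 37
0111110 = 62
Sum = 99 = 1100011
1s count = 4

even parity (4 ones in 1100011)


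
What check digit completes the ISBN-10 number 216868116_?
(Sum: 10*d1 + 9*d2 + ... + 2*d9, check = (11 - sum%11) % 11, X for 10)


Weighted sum: 228
228 mod 11 = 8

Check digit: 3


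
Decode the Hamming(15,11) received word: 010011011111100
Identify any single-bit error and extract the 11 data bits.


Syndrome = 0: no error detected

Data: 01101111100 (no errors)


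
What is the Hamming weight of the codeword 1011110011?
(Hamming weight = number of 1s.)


Counting 1s in 1011110011

7


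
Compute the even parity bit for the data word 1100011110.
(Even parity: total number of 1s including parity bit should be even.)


Number of 1s in data: 6
Parity bit: 0

0


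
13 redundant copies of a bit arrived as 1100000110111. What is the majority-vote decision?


Ones: 7 out of 13
Threshold: 7

1 (7/13 voted 1)


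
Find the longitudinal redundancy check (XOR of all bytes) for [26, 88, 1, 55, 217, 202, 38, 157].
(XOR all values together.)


XOR chain: 26 ^ 88 ^ 1 ^ 55 ^ 217 ^ 202 ^ 38 ^ 157 = 220

220


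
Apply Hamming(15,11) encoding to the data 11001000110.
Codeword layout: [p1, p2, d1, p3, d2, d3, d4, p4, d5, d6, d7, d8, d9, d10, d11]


Parity bits: p1=0, p2=0, p3=1, p4=1

001110011000110


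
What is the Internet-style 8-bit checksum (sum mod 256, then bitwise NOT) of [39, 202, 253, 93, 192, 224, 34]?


Sum = 1037 mod 256 = 13
Complement = 242

242


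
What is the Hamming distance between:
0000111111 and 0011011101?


XOR: 0011100010
Count of 1s: 4

4


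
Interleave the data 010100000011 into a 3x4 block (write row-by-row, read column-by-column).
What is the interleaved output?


Matrix:
  0101
  0000
  0011
Read columns: 000100001101

000100001101


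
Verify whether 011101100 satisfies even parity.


Number of 1s: 5

No, parity error (5 ones)


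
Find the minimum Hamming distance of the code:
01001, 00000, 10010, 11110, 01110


Comparing all pairs, minimum distance: 1
Can detect 0 errors, correct 0 errors

1


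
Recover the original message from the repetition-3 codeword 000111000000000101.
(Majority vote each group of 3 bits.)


Groups: 000, 111, 000, 000, 000, 101
Majority votes: 010001

010001


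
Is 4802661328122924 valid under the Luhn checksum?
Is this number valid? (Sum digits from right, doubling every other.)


Luhn sum = 69
69 mod 10 = 9

Invalid (Luhn sum mod 10 = 9)


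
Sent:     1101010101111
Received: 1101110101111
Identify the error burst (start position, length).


XOR: 0000100000000

Burst at position 4, length 1


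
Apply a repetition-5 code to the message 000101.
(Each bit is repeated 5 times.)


Each bit -> 5 copies

000000000000000111110000011111


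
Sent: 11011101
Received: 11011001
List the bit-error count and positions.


XOR: 00000100

1 error(s) at position(s): 5


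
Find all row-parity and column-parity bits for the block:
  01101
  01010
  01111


Row parities: 100
Column parities: 01000

Row P: 100, Col P: 01000, Corner: 1


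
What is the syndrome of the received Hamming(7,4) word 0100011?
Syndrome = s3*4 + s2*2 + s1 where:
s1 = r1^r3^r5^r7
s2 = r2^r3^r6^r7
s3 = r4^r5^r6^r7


s1=1, s2=1, s3=0

Syndrome = 3 (error at position 3)


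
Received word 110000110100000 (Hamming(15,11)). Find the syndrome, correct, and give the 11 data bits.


Syndrome = 6: error at position 6

Data: 00110100000 (corrected bit 6)


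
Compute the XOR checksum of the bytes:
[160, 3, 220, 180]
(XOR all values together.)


XOR chain: 160 ^ 3 ^ 220 ^ 180 = 203

203


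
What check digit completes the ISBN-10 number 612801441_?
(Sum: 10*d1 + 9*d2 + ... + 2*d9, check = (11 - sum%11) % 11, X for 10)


Weighted sum: 176
176 mod 11 = 0

Check digit: 0


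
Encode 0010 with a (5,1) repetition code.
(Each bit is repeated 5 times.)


Each bit -> 5 copies

00000000001111100000


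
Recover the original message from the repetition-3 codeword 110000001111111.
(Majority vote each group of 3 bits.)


Groups: 110, 000, 001, 111, 111
Majority votes: 10011

10011


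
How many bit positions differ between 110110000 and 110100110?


XOR: 000010110
Count of 1s: 3

3


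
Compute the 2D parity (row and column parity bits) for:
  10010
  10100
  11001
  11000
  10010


Row parities: 00100
Column parities: 10101

Row P: 00100, Col P: 10101, Corner: 1


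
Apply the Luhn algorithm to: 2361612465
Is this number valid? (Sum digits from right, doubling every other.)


Luhn sum = 31
31 mod 10 = 1

Invalid (Luhn sum mod 10 = 1)


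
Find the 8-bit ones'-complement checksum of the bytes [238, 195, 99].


Sum = 532 mod 256 = 20
Complement = 235

235


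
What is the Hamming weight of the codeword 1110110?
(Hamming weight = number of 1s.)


Counting 1s in 1110110

5


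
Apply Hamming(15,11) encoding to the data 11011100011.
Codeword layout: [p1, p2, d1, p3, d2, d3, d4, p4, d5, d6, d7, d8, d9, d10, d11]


Parity bits: p1=1, p2=1, p3=0, p4=0

111010101100011


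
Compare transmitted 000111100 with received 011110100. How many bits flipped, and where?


XOR: 011001000

3 error(s) at position(s): 1, 2, 5


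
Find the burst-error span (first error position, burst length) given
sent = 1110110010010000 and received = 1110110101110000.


XOR: 0000000111100000

Burst at position 7, length 4


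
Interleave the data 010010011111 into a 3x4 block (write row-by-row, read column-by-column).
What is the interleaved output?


Matrix:
  0100
  1001
  1111
Read columns: 011101001011

011101001011


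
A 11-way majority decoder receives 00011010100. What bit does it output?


Ones: 4 out of 11
Threshold: 6

0 (4/11 voted 1)


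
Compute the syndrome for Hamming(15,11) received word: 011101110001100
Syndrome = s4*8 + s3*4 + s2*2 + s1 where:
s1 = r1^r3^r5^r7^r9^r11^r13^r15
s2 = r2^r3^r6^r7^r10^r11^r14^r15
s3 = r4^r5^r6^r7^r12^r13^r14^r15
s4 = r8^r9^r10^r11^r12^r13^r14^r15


s1=1, s2=0, s3=1, s4=1

Syndrome = 13 (error at position 13)


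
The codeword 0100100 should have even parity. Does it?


Number of 1s: 2

Yes, parity is correct (2 ones)


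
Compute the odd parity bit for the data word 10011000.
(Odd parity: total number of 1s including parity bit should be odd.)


Number of 1s in data: 3
Parity bit: 0

0


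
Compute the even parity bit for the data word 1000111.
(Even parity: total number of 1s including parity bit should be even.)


Number of 1s in data: 4
Parity bit: 0

0


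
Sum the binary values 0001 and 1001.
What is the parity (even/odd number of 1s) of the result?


0001 = 1
1001 = 9
Sum = 10 = 1010
1s count = 2

even parity (2 ones in 1010)


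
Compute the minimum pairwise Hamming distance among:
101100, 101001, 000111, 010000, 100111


Comparing all pairs, minimum distance: 1
Can detect 0 errors, correct 0 errors

1


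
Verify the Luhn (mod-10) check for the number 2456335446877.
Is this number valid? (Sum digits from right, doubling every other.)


Luhn sum = 67
67 mod 10 = 7

Invalid (Luhn sum mod 10 = 7)


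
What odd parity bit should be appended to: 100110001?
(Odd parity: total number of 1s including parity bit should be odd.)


Number of 1s in data: 4
Parity bit: 1

1


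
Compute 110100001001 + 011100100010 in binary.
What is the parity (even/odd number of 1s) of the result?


110100001001 = 3337
011100100010 = 1826
Sum = 5163 = 1010000101011
1s count = 6

even parity (6 ones in 1010000101011)


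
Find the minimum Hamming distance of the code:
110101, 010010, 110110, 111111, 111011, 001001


Comparing all pairs, minimum distance: 1
Can detect 0 errors, correct 0 errors

1


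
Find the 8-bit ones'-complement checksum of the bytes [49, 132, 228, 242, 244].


Sum = 895 mod 256 = 127
Complement = 128

128


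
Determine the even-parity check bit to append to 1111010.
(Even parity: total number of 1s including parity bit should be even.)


Number of 1s in data: 5
Parity bit: 1

1


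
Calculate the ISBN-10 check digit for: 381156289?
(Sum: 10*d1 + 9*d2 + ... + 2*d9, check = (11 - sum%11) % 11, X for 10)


Weighted sum: 227
227 mod 11 = 7

Check digit: 4


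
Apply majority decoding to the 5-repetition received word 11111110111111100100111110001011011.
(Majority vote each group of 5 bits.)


Groups: 11111, 11011, 11111, 00100, 11111, 00010, 11011
Majority votes: 1110101

1110101


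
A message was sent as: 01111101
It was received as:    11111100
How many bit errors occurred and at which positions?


XOR: 10000001

2 error(s) at position(s): 0, 7


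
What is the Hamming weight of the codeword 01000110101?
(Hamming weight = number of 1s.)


Counting 1s in 01000110101

5


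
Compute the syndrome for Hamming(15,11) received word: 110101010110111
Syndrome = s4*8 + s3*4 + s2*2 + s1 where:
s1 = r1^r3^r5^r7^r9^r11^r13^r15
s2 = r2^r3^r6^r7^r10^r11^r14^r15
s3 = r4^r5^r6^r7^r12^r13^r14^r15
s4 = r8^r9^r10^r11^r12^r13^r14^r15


s1=0, s2=0, s3=1, s4=0

Syndrome = 4 (error at position 4)


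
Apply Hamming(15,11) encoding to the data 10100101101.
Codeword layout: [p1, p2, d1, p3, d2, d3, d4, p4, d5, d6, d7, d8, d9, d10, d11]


Parity bits: p1=1, p2=0, p3=0, p4=0

101001000101101


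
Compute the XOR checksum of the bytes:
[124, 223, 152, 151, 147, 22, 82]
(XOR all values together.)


XOR chain: 124 ^ 223 ^ 152 ^ 151 ^ 147 ^ 22 ^ 82 = 123

123


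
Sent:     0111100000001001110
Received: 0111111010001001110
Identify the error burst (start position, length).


XOR: 0000011010000000000

Burst at position 5, length 4


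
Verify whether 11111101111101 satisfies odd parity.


Number of 1s: 12

No, parity error (12 ones)


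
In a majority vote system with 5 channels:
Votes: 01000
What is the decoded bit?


Ones: 1 out of 5
Threshold: 3

0 (1/5 voted 1)


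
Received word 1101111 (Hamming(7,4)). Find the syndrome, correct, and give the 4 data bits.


Syndrome = 3: error at position 3

Data: 1111 (corrected bit 3)


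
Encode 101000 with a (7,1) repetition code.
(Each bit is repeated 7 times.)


Each bit -> 7 copies

111111100000001111111000000000000000000000


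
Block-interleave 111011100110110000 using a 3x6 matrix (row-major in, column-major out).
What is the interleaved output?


Matrix:
  111011
  100110
  110000
Read columns: 111101100010110100

111101100010110100


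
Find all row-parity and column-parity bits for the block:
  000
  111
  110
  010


Row parities: 0101
Column parities: 011

Row P: 0101, Col P: 011, Corner: 0


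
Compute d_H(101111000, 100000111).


XOR: 001111111
Count of 1s: 7

7


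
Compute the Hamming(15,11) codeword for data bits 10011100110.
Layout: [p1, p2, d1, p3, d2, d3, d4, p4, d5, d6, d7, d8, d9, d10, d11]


Parity bits: p1=0, p2=0, p3=1, p4=0

001100101100110


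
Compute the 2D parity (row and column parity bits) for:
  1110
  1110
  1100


Row parities: 110
Column parities: 1100

Row P: 110, Col P: 1100, Corner: 0


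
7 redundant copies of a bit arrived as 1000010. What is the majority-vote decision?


Ones: 2 out of 7
Threshold: 4

0 (2/7 voted 1)


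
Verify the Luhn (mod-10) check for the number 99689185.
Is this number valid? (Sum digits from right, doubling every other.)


Luhn sum = 51
51 mod 10 = 1

Invalid (Luhn sum mod 10 = 1)


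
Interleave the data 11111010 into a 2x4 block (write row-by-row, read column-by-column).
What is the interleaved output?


Matrix:
  1111
  1010
Read columns: 11101110

11101110


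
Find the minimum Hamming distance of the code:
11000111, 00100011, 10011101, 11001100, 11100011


Comparing all pairs, minimum distance: 2
Can detect 1 errors, correct 0 errors

2


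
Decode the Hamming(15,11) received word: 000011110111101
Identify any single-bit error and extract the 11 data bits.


Syndrome = 3: error at position 3

Data: 11110111101 (corrected bit 3)


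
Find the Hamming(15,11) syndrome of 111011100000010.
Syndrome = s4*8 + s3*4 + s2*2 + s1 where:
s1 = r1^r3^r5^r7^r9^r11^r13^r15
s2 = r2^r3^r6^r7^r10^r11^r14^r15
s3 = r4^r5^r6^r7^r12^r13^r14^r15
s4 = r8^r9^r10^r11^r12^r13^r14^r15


s1=0, s2=1, s3=0, s4=1

Syndrome = 10 (error at position 10)


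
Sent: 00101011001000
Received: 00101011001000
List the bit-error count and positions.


XOR: 00000000000000

0 errors (received matches sent)


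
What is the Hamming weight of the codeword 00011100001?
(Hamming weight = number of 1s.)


Counting 1s in 00011100001

4


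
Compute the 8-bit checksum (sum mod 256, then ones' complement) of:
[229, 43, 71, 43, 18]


Sum = 404 mod 256 = 148
Complement = 107

107


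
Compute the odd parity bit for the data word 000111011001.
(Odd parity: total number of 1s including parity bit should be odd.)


Number of 1s in data: 6
Parity bit: 1

1


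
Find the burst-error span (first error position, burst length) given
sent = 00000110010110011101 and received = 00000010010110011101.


XOR: 00000100000000000000

Burst at position 5, length 1


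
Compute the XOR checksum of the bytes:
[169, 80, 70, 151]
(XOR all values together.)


XOR chain: 169 ^ 80 ^ 70 ^ 151 = 40

40


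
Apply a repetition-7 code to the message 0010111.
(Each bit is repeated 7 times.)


Each bit -> 7 copies

0000000000000011111110000000111111111111111111111


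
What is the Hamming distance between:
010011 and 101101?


XOR: 111110
Count of 1s: 5

5


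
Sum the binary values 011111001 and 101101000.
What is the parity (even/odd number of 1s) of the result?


011111001 = 249
101101000 = 360
Sum = 609 = 1001100001
1s count = 4

even parity (4 ones in 1001100001)


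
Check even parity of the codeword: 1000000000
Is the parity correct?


Number of 1s: 1

No, parity error (1 ones)


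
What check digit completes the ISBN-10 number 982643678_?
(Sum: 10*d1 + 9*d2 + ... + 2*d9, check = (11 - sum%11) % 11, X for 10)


Weighted sum: 320
320 mod 11 = 1

Check digit: X


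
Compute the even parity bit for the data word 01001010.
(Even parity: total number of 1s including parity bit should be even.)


Number of 1s in data: 3
Parity bit: 1

1


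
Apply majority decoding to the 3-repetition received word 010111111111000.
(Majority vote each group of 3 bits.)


Groups: 010, 111, 111, 111, 000
Majority votes: 01110

01110


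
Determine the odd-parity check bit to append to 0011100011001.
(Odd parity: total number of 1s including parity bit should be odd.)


Number of 1s in data: 6
Parity bit: 1

1


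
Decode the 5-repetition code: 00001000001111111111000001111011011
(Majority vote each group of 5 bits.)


Groups: 00001, 00000, 11111, 11111, 00000, 11110, 11011
Majority votes: 0011011

0011011


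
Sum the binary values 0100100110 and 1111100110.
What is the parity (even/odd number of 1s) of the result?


0100100110 = 294
1111100110 = 998
Sum = 1292 = 10100001100
1s count = 4

even parity (4 ones in 10100001100)


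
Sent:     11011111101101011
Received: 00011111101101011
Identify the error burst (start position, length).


XOR: 11000000000000000

Burst at position 0, length 2


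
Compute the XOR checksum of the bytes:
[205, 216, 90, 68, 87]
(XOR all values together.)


XOR chain: 205 ^ 216 ^ 90 ^ 68 ^ 87 = 92

92


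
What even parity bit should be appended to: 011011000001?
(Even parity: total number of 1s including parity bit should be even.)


Number of 1s in data: 5
Parity bit: 1

1


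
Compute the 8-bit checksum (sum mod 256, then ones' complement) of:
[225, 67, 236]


Sum = 528 mod 256 = 16
Complement = 239

239


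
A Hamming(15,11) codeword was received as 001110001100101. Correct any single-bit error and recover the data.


Syndrome = 3: error at position 3

Data: 01001100101 (corrected bit 3)


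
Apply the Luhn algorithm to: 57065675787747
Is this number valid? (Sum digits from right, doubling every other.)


Luhn sum = 71
71 mod 10 = 1

Invalid (Luhn sum mod 10 = 1)


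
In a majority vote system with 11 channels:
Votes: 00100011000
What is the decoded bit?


Ones: 3 out of 11
Threshold: 6

0 (3/11 voted 1)


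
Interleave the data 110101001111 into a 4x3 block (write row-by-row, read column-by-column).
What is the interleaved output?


Matrix:
  110
  101
  001
  111
Read columns: 110110010111

110110010111


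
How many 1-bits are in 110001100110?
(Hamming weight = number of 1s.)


Counting 1s in 110001100110

6


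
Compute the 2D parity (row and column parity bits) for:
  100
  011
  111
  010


Row parities: 1011
Column parities: 010

Row P: 1011, Col P: 010, Corner: 1


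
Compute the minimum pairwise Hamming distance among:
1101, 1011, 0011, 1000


Comparing all pairs, minimum distance: 1
Can detect 0 errors, correct 0 errors

1


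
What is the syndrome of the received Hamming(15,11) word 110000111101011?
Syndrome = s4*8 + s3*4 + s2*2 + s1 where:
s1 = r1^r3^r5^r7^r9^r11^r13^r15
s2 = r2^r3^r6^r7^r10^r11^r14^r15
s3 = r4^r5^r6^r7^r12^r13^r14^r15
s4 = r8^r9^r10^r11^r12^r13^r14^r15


s1=0, s2=1, s3=0, s4=0

Syndrome = 2 (error at position 2)


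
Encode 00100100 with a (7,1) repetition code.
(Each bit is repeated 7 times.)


Each bit -> 7 copies

00000000000000111111100000000000000111111100000000000000


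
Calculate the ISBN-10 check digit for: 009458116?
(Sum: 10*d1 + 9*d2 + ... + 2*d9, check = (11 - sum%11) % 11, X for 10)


Weighted sum: 189
189 mod 11 = 2

Check digit: 9


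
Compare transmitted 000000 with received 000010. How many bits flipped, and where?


XOR: 000010

1 error(s) at position(s): 4


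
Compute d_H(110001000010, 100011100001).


XOR: 010010100011
Count of 1s: 5

5


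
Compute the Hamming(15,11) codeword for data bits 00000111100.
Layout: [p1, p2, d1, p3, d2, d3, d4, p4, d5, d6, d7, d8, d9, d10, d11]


Parity bits: p1=0, p2=0, p3=0, p4=0

000000000111100


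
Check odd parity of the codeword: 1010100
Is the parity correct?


Number of 1s: 3

Yes, parity is correct (3 ones)


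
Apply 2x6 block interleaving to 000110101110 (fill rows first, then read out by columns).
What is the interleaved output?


Matrix:
  000110
  101110
Read columns: 010001111100

010001111100


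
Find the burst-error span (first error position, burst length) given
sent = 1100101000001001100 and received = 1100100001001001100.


XOR: 0000001001000000000

Burst at position 6, length 4


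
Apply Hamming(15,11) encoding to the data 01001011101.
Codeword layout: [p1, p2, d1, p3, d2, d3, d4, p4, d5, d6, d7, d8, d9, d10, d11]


Parity bits: p1=1, p2=0, p3=0, p4=1

100010011011101


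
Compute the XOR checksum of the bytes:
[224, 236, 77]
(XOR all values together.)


XOR chain: 224 ^ 236 ^ 77 = 65

65


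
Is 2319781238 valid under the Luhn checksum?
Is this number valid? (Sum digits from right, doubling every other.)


Luhn sum = 49
49 mod 10 = 9

Invalid (Luhn sum mod 10 = 9)


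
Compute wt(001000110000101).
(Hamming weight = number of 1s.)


Counting 1s in 001000110000101

5


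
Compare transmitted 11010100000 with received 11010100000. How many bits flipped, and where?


XOR: 00000000000

0 errors (received matches sent)


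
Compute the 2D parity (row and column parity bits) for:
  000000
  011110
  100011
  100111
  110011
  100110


Row parities: 001001
Column parities: 001111

Row P: 001001, Col P: 001111, Corner: 0


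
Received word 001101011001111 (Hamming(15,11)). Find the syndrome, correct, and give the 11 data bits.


Syndrome = 0: no error detected

Data: 10101001111 (no errors)


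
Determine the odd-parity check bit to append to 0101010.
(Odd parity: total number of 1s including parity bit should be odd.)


Number of 1s in data: 3
Parity bit: 0

0


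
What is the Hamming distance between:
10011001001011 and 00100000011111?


XOR: 10111001010100
Count of 1s: 7

7


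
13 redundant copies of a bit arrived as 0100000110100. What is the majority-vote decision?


Ones: 4 out of 13
Threshold: 7

0 (4/13 voted 1)


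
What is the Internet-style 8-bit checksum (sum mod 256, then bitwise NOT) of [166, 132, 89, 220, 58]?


Sum = 665 mod 256 = 153
Complement = 102

102


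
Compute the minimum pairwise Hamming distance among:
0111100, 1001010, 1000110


Comparing all pairs, minimum distance: 2
Can detect 1 errors, correct 0 errors

2


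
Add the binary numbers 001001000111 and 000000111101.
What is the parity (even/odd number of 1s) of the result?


001001000111 = 583
000000111101 = 61
Sum = 644 = 1010000100
1s count = 3

odd parity (3 ones in 1010000100)


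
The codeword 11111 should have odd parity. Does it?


Number of 1s: 5

Yes, parity is correct (5 ones)


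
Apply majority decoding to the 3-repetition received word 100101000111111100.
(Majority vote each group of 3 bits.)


Groups: 100, 101, 000, 111, 111, 100
Majority votes: 010110

010110


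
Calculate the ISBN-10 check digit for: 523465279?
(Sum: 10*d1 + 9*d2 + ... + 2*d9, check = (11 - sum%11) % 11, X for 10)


Weighted sum: 228
228 mod 11 = 8

Check digit: 3


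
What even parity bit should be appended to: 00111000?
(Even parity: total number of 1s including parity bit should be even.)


Number of 1s in data: 3
Parity bit: 1

1


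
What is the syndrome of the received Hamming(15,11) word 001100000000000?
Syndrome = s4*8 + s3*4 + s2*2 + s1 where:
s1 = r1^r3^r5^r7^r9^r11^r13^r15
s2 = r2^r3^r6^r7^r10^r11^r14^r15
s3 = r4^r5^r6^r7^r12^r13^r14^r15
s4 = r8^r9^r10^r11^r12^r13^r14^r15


s1=1, s2=1, s3=1, s4=0

Syndrome = 7 (error at position 7)


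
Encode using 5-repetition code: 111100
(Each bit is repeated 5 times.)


Each bit -> 5 copies

111111111111111111110000000000


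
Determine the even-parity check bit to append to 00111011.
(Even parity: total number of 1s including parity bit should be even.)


Number of 1s in data: 5
Parity bit: 1

1


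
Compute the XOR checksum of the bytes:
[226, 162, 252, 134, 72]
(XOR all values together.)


XOR chain: 226 ^ 162 ^ 252 ^ 134 ^ 72 = 114

114


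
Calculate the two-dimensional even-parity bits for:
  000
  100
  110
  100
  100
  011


Row parities: 010110
Column parities: 001

Row P: 010110, Col P: 001, Corner: 1


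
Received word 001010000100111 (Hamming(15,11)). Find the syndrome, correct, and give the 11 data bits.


Syndrome = 0: no error detected

Data: 11000100111 (no errors)


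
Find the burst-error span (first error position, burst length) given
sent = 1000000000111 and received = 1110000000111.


XOR: 0110000000000

Burst at position 1, length 2


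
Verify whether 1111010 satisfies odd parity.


Number of 1s: 5

Yes, parity is correct (5 ones)


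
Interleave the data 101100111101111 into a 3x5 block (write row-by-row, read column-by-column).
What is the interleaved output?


Matrix:
  10110
  01111
  01111
Read columns: 100011111111011

100011111111011


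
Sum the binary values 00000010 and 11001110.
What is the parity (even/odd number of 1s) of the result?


00000010 = 2
11001110 = 206
Sum = 208 = 11010000
1s count = 3

odd parity (3 ones in 11010000)


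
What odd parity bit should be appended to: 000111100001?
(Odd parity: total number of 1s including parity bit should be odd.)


Number of 1s in data: 5
Parity bit: 0

0


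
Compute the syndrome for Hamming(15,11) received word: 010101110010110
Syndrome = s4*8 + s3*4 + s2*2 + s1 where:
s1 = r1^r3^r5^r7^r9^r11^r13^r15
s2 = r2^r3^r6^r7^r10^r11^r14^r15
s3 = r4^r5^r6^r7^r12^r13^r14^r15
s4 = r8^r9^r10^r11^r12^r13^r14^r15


s1=1, s2=1, s3=1, s4=0

Syndrome = 7 (error at position 7)


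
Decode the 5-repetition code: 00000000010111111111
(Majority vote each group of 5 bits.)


Groups: 00000, 00001, 01111, 11111
Majority votes: 0011

0011


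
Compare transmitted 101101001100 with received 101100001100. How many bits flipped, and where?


XOR: 000001000000

1 error(s) at position(s): 5


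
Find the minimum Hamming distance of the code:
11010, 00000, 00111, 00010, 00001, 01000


Comparing all pairs, minimum distance: 1
Can detect 0 errors, correct 0 errors

1


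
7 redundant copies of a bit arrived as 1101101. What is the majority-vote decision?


Ones: 5 out of 7
Threshold: 4

1 (5/7 voted 1)


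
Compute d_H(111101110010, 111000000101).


XOR: 000101110111
Count of 1s: 7

7


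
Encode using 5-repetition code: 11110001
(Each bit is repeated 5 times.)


Each bit -> 5 copies

1111111111111111111100000000000000011111


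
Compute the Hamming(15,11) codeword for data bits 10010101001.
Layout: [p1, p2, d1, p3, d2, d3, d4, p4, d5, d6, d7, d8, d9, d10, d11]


Parity bits: p1=1, p2=0, p3=1, p4=1

101100110101001


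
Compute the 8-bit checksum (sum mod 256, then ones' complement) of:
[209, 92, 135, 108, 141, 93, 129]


Sum = 907 mod 256 = 139
Complement = 116

116


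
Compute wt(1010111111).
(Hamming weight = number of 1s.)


Counting 1s in 1010111111

8


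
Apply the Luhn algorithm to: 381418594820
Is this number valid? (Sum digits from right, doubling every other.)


Luhn sum = 60
60 mod 10 = 0

Valid (Luhn sum mod 10 = 0)


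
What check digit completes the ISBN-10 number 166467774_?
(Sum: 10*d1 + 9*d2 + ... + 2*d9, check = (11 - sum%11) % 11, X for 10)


Weighted sum: 268
268 mod 11 = 4

Check digit: 7


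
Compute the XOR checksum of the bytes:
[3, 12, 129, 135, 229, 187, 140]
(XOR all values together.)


XOR chain: 3 ^ 12 ^ 129 ^ 135 ^ 229 ^ 187 ^ 140 = 219

219


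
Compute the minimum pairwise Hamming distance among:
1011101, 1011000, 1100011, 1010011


Comparing all pairs, minimum distance: 2
Can detect 1 errors, correct 0 errors

2


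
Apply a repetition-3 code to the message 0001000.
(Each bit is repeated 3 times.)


Each bit -> 3 copies

000000000111000000000


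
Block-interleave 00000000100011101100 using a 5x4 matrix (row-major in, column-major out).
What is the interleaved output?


Matrix:
  0000
  0000
  1000
  1110
  1100
Read columns: 00111000110001000000

00111000110001000000


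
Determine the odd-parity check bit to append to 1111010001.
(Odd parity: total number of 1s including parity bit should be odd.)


Number of 1s in data: 6
Parity bit: 1

1


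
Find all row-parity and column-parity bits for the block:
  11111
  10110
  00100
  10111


Row parities: 1110
Column parities: 11010

Row P: 1110, Col P: 11010, Corner: 1


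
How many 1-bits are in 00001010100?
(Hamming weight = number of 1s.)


Counting 1s in 00001010100

3


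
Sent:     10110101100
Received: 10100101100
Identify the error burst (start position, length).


XOR: 00010000000

Burst at position 3, length 1


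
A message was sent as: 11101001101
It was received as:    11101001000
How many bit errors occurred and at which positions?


XOR: 00000000101

2 error(s) at position(s): 8, 10


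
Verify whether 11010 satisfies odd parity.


Number of 1s: 3

Yes, parity is correct (3 ones)


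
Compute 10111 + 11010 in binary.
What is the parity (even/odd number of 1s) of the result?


10111 = 23
11010 = 26
Sum = 49 = 110001
1s count = 3

odd parity (3 ones in 110001)


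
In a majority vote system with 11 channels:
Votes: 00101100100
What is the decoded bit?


Ones: 4 out of 11
Threshold: 6

0 (4/11 voted 1)


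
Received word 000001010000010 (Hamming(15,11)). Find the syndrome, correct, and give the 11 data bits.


Syndrome = 0: no error detected

Data: 00100000010 (no errors)


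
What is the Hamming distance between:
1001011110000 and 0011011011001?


XOR: 1010000101001
Count of 1s: 5

5


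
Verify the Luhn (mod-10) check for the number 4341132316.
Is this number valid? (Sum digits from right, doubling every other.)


Luhn sum = 40
40 mod 10 = 0

Valid (Luhn sum mod 10 = 0)


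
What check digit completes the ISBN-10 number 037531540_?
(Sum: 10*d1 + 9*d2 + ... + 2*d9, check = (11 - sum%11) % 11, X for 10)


Weighted sum: 173
173 mod 11 = 8

Check digit: 3
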